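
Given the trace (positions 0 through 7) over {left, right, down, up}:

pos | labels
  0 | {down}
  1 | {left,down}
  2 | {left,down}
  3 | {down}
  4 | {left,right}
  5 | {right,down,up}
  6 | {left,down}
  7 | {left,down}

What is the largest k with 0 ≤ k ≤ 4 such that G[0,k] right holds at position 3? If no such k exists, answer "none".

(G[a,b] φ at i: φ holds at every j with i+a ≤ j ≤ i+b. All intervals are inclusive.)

right must hold from j=3 onward; find where it first fails.
  j=3: fails → no k works.

none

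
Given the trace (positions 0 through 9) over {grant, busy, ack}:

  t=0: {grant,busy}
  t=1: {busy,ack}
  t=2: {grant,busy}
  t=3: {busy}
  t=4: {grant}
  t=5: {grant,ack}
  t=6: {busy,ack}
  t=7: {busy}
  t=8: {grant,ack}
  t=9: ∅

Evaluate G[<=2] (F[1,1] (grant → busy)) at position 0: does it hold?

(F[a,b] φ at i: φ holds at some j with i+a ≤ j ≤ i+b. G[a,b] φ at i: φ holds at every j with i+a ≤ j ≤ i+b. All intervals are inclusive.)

Holds

Check F[1,1] (grant → busy) at every j in [0,2]:
  j=0: holds (witness at 1)
  j=1: holds (witness at 2)
  j=2: holds (witness at 3)
All positions satisfy it → formula holds.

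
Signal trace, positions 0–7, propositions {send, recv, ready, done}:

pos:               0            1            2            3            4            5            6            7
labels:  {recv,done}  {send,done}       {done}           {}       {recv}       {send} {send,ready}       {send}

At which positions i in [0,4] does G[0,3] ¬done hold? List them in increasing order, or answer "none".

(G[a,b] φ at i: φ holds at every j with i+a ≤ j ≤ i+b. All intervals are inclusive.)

3, 4

Evaluate at each i in [0,4]:
  i=0: ✗ (fails at j=0)
  i=1: ✗ (fails at j=1)
  i=2: ✗ (fails at j=2)
  i=3: ✓ (all of [3,6])
  i=4: ✓ (all of [4,7])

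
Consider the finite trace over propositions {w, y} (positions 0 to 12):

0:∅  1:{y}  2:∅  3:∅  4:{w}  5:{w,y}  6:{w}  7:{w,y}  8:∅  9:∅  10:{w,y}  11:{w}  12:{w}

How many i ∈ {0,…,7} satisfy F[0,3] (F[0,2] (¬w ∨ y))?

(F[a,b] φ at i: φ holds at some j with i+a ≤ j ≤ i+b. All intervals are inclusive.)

Evaluate at each i in [0,7]:
  i=0: ✓ (witness j=0)
  i=1: ✓ (witness j=1)
  i=2: ✓ (witness j=2)
  i=3: ✓ (witness j=3)
  i=4: ✓ (witness j=4)
  i=5: ✓ (witness j=5)
  i=6: ✓ (witness j=6)
  i=7: ✓ (witness j=7)
Positions where it holds: {0, 1, 2, 3, 4, 5, 6, 7} → 8.

8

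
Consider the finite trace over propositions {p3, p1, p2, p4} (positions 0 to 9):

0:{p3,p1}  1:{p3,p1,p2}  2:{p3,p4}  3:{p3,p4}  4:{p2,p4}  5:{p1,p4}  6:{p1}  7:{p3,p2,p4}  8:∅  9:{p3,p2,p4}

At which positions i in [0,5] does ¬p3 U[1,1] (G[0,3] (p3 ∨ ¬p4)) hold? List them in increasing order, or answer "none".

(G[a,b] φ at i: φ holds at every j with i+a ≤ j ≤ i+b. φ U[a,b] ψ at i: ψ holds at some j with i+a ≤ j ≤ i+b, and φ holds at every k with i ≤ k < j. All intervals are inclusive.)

5

Evaluate at each i in [0,5]:
  i=0: ✗ (no rhs in [1,1])
  i=1: ✗ (no rhs in [2,2])
  i=2: ✗ (no rhs in [3,3])
  i=3: ✗ (no rhs in [4,4])
  i=4: ✗ (no rhs in [5,5])
  i=5: ✓ (rhs at j=6; lhs holds on [5,5])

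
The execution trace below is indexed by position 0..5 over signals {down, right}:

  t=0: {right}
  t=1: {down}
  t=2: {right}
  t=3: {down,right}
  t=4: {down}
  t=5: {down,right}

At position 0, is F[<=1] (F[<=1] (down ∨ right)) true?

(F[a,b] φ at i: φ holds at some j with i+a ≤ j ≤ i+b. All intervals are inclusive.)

Check F[<=1] (down ∨ right) at each j in [0,1]:
  j=0: holds (witness at 0)
  j=1: holds (witness at 1)
Found at j=0 → formula holds.

Yes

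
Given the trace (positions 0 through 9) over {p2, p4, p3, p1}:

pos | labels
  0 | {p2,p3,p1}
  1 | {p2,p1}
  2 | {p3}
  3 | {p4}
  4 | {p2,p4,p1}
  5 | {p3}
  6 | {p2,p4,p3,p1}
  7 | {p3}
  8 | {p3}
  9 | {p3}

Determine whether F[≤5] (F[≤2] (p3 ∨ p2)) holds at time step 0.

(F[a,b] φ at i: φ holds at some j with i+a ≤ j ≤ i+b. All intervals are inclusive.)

Check F[≤2] (p3 ∨ p2) at each j in [0,5]:
  j=0: holds (witness at 0)
  j=1: holds (witness at 1)
  j=2: holds (witness at 2)
  j=3: holds (witness at 4)
  j=4: holds (witness at 4)
  j=5: holds (witness at 5)
Found at j=0 → formula holds.

True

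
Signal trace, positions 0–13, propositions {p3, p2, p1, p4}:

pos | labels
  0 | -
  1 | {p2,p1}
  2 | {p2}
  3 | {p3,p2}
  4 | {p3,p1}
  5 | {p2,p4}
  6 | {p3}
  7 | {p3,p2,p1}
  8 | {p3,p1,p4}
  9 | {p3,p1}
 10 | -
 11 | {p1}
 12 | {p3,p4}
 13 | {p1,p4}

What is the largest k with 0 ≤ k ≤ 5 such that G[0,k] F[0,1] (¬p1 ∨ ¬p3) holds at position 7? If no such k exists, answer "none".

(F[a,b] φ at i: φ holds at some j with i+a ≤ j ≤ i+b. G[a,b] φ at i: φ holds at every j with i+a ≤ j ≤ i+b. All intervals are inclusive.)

F[0,1] (¬p1 ∨ ¬p3) must hold from j=7 onward; find where it first fails.
  j=7: fails → no k works.

none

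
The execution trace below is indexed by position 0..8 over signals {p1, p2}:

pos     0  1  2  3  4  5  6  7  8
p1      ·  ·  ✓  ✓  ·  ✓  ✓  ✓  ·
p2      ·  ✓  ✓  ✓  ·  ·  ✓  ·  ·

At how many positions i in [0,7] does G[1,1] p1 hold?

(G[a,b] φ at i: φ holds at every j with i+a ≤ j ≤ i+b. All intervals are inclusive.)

5

Evaluate at each i in [0,7]:
  i=0: ✗ (fails at j=1)
  i=1: ✓ (all of [2,2])
  i=2: ✓ (all of [3,3])
  i=3: ✗ (fails at j=4)
  i=4: ✓ (all of [5,5])
  i=5: ✓ (all of [6,6])
  i=6: ✓ (all of [7,7])
  i=7: ✗ (fails at j=8)
Positions where it holds: {1, 2, 4, 5, 6} → 5.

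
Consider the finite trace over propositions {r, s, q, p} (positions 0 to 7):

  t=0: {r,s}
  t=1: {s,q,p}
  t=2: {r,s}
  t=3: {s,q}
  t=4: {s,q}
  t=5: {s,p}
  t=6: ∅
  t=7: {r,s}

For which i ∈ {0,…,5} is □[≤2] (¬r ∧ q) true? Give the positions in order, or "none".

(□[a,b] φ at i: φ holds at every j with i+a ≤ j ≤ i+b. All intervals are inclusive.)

Evaluate at each i in [0,5]:
  i=0: ✗ (fails at j=0)
  i=1: ✗ (fails at j=2)
  i=2: ✗ (fails at j=2)
  i=3: ✗ (fails at j=5)
  i=4: ✗ (fails at j=5)
  i=5: ✗ (fails at j=5)

none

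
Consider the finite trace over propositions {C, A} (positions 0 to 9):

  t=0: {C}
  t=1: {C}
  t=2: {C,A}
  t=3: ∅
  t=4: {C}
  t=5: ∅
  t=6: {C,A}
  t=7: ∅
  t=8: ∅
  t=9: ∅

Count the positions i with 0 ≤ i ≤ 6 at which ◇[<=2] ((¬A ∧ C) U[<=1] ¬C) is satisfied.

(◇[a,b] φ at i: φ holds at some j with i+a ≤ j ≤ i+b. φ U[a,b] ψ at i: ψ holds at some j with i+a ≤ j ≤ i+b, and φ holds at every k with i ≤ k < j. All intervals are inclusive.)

6

Evaluate at each i in [0,6]:
  i=0: ✗ (none in [0,2])
  i=1: ✓ (witness j=3)
  i=2: ✓ (witness j=3)
  i=3: ✓ (witness j=3)
  i=4: ✓ (witness j=4)
  i=5: ✓ (witness j=5)
  i=6: ✓ (witness j=7)
Positions where it holds: {1, 2, 3, 4, 5, 6} → 6.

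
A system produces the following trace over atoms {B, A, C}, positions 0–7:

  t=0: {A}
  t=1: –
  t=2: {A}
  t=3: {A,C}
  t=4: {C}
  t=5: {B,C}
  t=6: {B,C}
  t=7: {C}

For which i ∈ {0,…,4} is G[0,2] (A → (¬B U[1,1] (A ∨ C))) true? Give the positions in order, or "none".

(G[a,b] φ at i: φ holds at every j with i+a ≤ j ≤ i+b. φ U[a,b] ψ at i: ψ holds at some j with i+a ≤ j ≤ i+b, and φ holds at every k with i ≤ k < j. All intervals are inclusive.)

1, 2, 3, 4

Evaluate at each i in [0,4]:
  i=0: ✗ (fails at j=0)
  i=1: ✓ (all of [1,3])
  i=2: ✓ (all of [2,4])
  i=3: ✓ (all of [3,5])
  i=4: ✓ (all of [4,6])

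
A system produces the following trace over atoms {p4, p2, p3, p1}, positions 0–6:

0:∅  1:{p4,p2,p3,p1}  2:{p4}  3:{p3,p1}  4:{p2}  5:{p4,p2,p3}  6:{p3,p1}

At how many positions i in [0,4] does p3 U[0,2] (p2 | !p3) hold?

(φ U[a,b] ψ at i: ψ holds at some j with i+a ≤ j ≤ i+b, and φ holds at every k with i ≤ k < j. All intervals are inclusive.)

Evaluate at each i in [0,4]:
  i=0: ✓ (rhs at j=0)
  i=1: ✓ (rhs at j=1)
  i=2: ✓ (rhs at j=2)
  i=3: ✓ (rhs at j=4; lhs holds on [3,3])
  i=4: ✓ (rhs at j=4)
Positions where it holds: {0, 1, 2, 3, 4} → 5.

5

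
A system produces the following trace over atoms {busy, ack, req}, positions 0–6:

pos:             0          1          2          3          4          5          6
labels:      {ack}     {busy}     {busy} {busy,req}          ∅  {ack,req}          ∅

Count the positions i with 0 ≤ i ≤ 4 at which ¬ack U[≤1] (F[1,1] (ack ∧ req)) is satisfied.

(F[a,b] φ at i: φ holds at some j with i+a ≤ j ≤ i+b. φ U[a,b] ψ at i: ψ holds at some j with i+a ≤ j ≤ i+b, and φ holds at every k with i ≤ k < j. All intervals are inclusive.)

2

Evaluate at each i in [0,4]:
  i=0: ✗ (no rhs in [0,1])
  i=1: ✗ (no rhs in [1,2])
  i=2: ✗ (no rhs in [2,3])
  i=3: ✓ (rhs at j=4; lhs holds on [3,3])
  i=4: ✓ (rhs at j=4)
Positions where it holds: {3, 4} → 2.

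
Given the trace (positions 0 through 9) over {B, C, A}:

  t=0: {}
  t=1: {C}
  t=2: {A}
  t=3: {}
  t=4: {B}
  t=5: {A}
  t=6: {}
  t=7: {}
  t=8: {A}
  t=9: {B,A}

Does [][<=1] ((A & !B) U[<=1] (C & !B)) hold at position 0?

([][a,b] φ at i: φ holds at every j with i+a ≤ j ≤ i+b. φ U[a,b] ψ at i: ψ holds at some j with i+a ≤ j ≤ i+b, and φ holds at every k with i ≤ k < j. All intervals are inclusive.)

No

Check ((A & !B) U[<=1] (C & !B)) at every j in [0,1]:
  j=0: fails
  j=1: holds
Fails at j=0 → formula fails.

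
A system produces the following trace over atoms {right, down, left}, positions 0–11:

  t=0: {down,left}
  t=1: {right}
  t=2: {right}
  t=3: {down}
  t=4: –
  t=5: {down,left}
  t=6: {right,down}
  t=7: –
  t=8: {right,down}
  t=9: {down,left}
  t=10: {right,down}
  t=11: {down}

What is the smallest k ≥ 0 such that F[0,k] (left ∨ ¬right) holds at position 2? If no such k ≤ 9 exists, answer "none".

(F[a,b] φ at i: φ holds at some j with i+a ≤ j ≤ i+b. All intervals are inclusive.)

Scan j = 2,3,… for (left ∨ ¬right):
  j=2: fails
  j=3: holds
First hit at j=3, so smallest k = 3-2 = 1.

1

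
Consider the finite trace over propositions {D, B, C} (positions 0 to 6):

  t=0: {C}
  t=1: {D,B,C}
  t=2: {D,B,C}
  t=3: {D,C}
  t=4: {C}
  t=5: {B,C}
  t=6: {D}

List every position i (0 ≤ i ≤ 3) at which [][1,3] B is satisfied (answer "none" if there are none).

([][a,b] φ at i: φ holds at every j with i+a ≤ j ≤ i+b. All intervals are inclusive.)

none

Evaluate at each i in [0,3]:
  i=0: ✗ (fails at j=3)
  i=1: ✗ (fails at j=3)
  i=2: ✗ (fails at j=3)
  i=3: ✗ (fails at j=4)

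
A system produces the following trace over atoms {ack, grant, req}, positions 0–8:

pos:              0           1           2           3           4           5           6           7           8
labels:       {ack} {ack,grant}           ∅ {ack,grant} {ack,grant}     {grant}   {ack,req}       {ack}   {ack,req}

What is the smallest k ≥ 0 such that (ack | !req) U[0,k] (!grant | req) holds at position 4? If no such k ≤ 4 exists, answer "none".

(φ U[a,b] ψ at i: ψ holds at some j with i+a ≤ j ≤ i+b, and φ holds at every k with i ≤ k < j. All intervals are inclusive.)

Need earliest j ≥ 4 with (!grant | req), and (ack | !req) at every k in [4,j-1].
  j=4: rhs fails.
  j=5: rhs fails.
  j=6: rhs holds; lhs holds on [4,5]. k = 2.

2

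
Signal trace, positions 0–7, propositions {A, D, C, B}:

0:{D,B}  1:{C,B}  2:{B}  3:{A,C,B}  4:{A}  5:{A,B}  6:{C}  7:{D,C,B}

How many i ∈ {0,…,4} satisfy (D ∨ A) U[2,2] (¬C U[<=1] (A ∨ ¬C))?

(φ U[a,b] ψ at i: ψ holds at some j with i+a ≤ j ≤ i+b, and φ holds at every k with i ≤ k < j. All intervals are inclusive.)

1

Evaluate at each i in [0,4]:
  i=0: ✗ (lhs fails at k=1 before rhs at j=2)
  i=1: ✗ (lhs fails at k=1 before rhs at j=3)
  i=2: ✗ (lhs fails at k=2 before rhs at j=4)
  i=3: ✓ (rhs at j=5; lhs holds on [3,4])
  i=4: ✗ (no rhs in [6,6])
Positions where it holds: {3} → 1.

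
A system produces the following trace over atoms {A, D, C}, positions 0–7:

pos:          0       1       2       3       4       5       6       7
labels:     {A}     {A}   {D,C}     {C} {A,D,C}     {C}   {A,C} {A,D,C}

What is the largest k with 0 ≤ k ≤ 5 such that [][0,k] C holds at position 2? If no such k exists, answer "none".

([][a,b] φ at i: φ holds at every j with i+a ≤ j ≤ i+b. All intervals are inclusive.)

C must hold from j=2 onward; find where it first fails.
  j=2: holds
  j=3: holds
  j=4: holds
  j=5: holds
  j=6: holds
  j=7: holds
Holds through j=7; largest k = 5.

5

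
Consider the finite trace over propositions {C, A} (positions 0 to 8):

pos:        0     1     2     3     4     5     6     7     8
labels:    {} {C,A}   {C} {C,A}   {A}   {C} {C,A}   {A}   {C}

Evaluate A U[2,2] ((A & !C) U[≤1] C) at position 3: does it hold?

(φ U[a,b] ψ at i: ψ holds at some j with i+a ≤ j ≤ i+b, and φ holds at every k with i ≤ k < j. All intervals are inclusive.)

Yes

Need some j in [5,5] with ((A & !C) U[≤1] C), and A at every k in [3,j-1].
  j=5: ((A & !C) U[≤1] C) holds; A holds at every k in [3,4] → satisfied.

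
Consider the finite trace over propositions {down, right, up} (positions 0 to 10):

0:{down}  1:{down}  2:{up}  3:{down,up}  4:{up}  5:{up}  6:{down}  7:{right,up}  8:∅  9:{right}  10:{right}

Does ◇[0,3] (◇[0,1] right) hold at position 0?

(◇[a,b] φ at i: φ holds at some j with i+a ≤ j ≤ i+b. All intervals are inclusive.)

Does not hold

Check ◇[0,1] right at each j in [0,3]:
  j=0: fails (none in [0,1])
  j=1: fails (none in [1,2])
  j=2: fails (none in [2,3])
  j=3: fails (none in [3,4])
No position in the window satisfies it → formula fails.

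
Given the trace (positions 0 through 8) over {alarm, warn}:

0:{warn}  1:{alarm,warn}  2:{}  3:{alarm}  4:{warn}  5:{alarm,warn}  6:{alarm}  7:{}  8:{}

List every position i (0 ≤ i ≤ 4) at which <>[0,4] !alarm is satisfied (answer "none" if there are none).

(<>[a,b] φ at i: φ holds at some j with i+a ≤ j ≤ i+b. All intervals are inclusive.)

Evaluate at each i in [0,4]:
  i=0: ✓ (witness j=0)
  i=1: ✓ (witness j=2)
  i=2: ✓ (witness j=2)
  i=3: ✓ (witness j=4)
  i=4: ✓ (witness j=4)

0, 1, 2, 3, 4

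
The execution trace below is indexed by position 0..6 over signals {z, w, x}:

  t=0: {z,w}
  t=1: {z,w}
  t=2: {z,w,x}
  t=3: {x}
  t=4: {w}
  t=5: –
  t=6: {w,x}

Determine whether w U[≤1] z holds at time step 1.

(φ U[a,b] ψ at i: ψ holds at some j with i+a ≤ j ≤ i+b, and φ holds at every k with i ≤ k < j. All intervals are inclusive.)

Need some j in [1,2] with z, and w at every k in [1,j-1].
  j=1: z holds; no prefix to check → satisfied.

Yes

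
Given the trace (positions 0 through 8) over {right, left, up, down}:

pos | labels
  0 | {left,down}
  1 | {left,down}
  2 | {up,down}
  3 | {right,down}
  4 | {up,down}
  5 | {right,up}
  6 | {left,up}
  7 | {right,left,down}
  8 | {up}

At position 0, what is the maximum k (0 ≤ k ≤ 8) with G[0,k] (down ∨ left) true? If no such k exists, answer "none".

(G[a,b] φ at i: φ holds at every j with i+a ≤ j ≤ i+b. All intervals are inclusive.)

(down ∨ left) must hold from j=0 onward; find where it first fails.
  j=0: holds
  j=1: holds
  j=2: holds
  j=3: holds
  j=4: holds
  j=5: fails
Holds on [0,4], so largest k = 4.

4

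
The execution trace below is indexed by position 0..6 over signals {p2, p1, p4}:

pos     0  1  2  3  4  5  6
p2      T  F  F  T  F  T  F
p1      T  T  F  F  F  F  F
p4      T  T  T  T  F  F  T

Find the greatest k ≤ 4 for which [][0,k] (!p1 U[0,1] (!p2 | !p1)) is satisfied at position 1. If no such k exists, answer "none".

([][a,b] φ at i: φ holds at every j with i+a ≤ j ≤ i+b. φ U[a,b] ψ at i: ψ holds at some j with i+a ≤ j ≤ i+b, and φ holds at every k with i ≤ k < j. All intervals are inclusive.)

(!p1 U[0,1] (!p2 | !p1)) must hold from j=1 onward; find where it first fails.
  j=1: holds
  j=2: holds
  j=3: holds
  j=4: holds
  j=5: holds
Holds through j=5; largest k = 4.

4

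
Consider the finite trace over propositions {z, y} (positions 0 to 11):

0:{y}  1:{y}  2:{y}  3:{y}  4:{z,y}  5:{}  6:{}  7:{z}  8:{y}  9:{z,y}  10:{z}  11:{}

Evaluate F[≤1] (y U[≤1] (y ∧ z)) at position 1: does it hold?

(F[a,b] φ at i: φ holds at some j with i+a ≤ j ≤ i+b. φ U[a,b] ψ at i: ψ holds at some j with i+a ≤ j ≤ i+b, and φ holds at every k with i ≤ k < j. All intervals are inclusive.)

False

Check (y U[≤1] (y ∧ z)) at each j in [1,2]:
  j=1: fails
  j=2: fails
No position in the window satisfies it → formula fails.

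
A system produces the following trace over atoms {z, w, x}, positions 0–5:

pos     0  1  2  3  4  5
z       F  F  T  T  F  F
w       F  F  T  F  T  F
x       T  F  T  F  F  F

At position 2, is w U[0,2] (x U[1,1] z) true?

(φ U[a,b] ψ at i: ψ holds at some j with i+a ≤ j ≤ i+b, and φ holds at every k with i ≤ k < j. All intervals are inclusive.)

Need some j in [2,4] with (x U[1,1] z), and w at every k in [2,j-1].
  j=2: (x U[1,1] z) holds; no prefix to check → satisfied.

Holds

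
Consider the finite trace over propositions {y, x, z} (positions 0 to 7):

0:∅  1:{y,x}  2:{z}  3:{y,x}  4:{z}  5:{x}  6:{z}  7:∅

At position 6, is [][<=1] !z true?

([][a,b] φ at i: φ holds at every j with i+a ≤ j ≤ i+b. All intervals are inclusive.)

Check !z at every j in [6,7]:
  j=6: false
  j=7: true
Fails at j=6 → formula fails.

No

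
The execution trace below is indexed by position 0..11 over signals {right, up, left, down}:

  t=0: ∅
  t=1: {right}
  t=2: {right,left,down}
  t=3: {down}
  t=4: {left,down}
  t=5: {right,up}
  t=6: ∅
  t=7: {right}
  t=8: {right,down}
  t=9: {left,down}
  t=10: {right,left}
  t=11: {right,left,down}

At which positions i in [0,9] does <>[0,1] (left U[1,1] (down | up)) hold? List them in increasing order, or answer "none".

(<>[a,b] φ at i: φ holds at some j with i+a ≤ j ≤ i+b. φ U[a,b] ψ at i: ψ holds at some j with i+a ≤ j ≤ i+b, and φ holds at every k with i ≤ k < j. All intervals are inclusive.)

Evaluate at each i in [0,9]:
  i=0: ✗ (none in [0,1])
  i=1: ✓ (witness j=2)
  i=2: ✓ (witness j=2)
  i=3: ✓ (witness j=4)
  i=4: ✓ (witness j=4)
  i=5: ✗ (none in [5,6])
  i=6: ✗ (none in [6,7])
  i=7: ✗ (none in [7,8])
  i=8: ✗ (none in [8,9])
  i=9: ✓ (witness j=10)

1, 2, 3, 4, 9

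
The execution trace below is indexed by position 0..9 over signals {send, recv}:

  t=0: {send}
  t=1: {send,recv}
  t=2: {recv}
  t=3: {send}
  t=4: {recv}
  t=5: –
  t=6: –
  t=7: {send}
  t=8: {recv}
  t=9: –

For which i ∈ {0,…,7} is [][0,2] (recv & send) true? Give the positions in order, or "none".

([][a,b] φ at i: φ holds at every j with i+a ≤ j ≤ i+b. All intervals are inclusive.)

none

Evaluate at each i in [0,7]:
  i=0: ✗ (fails at j=0)
  i=1: ✗ (fails at j=2)
  i=2: ✗ (fails at j=2)
  i=3: ✗ (fails at j=3)
  i=4: ✗ (fails at j=4)
  i=5: ✗ (fails at j=5)
  i=6: ✗ (fails at j=6)
  i=7: ✗ (fails at j=7)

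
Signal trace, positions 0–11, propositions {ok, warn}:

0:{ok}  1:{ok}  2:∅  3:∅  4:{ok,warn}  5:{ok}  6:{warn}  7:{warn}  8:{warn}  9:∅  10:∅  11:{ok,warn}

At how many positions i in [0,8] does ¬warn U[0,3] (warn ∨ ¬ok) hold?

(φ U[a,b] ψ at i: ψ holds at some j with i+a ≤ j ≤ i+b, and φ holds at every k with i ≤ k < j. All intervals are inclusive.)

9

Evaluate at each i in [0,8]:
  i=0: ✓ (rhs at j=2; lhs holds on [0,1])
  i=1: ✓ (rhs at j=2; lhs holds on [1,1])
  i=2: ✓ (rhs at j=2)
  i=3: ✓ (rhs at j=3)
  i=4: ✓ (rhs at j=4)
  i=5: ✓ (rhs at j=6; lhs holds on [5,5])
  i=6: ✓ (rhs at j=6)
  i=7: ✓ (rhs at j=7)
  i=8: ✓ (rhs at j=8)
Positions where it holds: {0, 1, 2, 3, 4, 5, 6, 7, 8} → 9.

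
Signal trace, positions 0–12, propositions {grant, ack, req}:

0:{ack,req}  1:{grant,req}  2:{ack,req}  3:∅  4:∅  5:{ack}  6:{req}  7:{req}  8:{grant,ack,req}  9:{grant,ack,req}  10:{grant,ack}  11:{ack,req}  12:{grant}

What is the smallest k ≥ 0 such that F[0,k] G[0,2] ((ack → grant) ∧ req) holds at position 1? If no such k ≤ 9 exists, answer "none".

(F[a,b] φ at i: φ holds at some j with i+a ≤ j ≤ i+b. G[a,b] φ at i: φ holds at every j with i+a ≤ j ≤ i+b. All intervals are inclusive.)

5

Scan j = 1,2,… for G[0,2] ((ack → grant) ∧ req):
  j=1: fails
  j=2: fails
  j=3: fails
  j=4: fails
  j=5: fails
  j=6: holds
First hit at j=6, so smallest k = 6-1 = 5.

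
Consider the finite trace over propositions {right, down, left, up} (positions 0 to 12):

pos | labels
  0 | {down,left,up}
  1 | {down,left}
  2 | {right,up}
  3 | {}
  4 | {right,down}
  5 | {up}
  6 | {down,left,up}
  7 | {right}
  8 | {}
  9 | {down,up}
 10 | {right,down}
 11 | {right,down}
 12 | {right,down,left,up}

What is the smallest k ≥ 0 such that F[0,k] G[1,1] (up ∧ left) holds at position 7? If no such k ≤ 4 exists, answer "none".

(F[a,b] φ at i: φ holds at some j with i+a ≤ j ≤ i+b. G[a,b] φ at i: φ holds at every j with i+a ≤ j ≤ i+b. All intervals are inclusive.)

4

Scan j = 7,8,… for G[1,1] (up ∧ left):
  j=7: fails
  j=8: fails
  j=9: fails
  j=10: fails
  j=11: holds
First hit at j=11, so smallest k = 11-7 = 4.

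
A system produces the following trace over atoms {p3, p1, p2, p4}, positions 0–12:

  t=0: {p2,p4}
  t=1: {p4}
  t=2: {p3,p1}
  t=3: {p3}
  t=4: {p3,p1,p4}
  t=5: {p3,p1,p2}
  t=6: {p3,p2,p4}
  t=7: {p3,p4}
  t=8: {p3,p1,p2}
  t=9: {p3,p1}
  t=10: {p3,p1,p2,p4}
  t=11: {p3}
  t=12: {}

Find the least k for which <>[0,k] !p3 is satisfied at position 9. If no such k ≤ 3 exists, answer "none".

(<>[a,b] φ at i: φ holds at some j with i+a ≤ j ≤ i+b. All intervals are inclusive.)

3

Scan j = 9,10,… for !p3:
  j=9: fails
  j=10: fails
  j=11: fails
  j=12: holds
First hit at j=12, so smallest k = 12-9 = 3.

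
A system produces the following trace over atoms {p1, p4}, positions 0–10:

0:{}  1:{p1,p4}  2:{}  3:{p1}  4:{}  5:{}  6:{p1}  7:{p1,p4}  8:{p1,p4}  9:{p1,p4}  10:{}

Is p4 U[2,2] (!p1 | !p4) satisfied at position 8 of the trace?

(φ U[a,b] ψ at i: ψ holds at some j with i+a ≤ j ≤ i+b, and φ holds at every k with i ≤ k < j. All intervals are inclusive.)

Need some j in [10,10] with (!p1 | !p4), and p4 at every k in [8,j-1].
  j=10: (!p1 | !p4) holds; p4 holds at every k in [8,9] → satisfied.

Yes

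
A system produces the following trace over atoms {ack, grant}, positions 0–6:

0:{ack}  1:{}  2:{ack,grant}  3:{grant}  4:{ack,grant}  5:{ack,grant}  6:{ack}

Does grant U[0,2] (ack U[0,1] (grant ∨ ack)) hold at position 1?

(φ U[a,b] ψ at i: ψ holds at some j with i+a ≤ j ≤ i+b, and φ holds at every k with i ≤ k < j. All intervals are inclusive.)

Need some j in [1,3] with (ack U[0,1] (grant ∨ ack)), and grant at every k in [1,j-1].
  j=1: (ack U[0,1] (grant ∨ ack)) — fails.
  j=2: (ack U[0,1] (grant ∨ ack)) holds, but grant fails at k=1 → not this j.
  j=3: (ack U[0,1] (grant ∨ ack)) holds, but grant fails at k=1 → not this j.
No j in the window works → until fails.

Does not hold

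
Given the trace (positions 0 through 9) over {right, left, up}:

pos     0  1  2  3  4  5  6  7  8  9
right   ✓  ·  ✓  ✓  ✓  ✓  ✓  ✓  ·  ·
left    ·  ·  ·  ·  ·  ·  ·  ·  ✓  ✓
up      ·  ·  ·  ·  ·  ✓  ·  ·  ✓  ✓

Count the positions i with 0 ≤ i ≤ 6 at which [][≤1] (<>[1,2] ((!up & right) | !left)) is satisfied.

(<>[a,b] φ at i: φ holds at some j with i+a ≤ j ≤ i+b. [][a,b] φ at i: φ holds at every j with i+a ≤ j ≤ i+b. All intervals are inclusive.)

Evaluate at each i in [0,6]:
  i=0: ✓ (all of [0,1])
  i=1: ✓ (all of [1,2])
  i=2: ✓ (all of [2,3])
  i=3: ✓ (all of [3,4])
  i=4: ✓ (all of [4,5])
  i=5: ✓ (all of [5,6])
  i=6: ✗ (fails at j=7)
Positions where it holds: {0, 1, 2, 3, 4, 5} → 6.

6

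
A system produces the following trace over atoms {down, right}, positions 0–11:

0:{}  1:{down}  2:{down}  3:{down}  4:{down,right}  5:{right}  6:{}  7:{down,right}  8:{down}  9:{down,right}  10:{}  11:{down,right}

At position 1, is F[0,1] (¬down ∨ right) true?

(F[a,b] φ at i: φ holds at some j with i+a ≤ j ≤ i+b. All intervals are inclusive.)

Check (¬down ∨ right) at each j in [1,2]:
  j=1: false
  j=2: false
No position in the window satisfies it → formula fails.

False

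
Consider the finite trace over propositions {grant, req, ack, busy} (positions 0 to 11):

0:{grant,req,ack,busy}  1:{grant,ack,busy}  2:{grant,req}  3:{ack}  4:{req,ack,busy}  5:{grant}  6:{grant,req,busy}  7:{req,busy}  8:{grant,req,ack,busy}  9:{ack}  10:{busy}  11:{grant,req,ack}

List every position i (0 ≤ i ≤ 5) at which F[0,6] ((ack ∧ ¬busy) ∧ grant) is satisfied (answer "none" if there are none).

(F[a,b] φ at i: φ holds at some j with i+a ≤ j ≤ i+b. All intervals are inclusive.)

5

Evaluate at each i in [0,5]:
  i=0: ✗ (none in [0,6])
  i=1: ✗ (none in [1,7])
  i=2: ✗ (none in [2,8])
  i=3: ✗ (none in [3,9])
  i=4: ✗ (none in [4,10])
  i=5: ✓ (witness j=11)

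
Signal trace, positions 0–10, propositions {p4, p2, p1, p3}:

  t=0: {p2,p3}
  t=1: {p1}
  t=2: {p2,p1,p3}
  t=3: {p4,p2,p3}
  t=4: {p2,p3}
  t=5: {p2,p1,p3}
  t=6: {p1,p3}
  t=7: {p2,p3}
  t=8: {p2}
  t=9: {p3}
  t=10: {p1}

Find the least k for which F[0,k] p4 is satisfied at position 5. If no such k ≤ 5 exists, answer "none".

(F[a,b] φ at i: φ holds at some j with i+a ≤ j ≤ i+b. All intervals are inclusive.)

Scan j = 5,6,… for p4:
  j=5: fails
  j=6: fails
  j=7: fails
  j=8: fails
  j=9: fails
  j=10: fails
No j in [5,10] satisfies it → none.

none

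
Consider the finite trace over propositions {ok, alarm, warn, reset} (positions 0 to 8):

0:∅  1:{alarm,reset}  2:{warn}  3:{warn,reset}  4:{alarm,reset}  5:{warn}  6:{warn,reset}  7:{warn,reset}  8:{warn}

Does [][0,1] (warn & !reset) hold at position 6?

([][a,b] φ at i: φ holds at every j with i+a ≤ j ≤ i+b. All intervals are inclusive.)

Check (warn & !reset) at every j in [6,7]:
  j=6: false
  j=7: false
Fails at j=6 → formula fails.

No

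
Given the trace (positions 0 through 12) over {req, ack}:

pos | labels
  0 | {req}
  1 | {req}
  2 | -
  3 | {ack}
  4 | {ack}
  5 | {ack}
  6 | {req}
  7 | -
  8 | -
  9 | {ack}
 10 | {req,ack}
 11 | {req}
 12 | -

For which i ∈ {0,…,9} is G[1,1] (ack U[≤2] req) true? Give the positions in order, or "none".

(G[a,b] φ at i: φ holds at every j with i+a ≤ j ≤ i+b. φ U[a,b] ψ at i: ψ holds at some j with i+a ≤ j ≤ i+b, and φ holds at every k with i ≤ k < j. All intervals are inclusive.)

Evaluate at each i in [0,9]:
  i=0: ✓ (all of [1,1])
  i=1: ✗ (fails at j=2)
  i=2: ✗ (fails at j=3)
  i=3: ✓ (all of [4,4])
  i=4: ✓ (all of [5,5])
  i=5: ✓ (all of [6,6])
  i=6: ✗ (fails at j=7)
  i=7: ✗ (fails at j=8)
  i=8: ✓ (all of [9,9])
  i=9: ✓ (all of [10,10])

0, 3, 4, 5, 8, 9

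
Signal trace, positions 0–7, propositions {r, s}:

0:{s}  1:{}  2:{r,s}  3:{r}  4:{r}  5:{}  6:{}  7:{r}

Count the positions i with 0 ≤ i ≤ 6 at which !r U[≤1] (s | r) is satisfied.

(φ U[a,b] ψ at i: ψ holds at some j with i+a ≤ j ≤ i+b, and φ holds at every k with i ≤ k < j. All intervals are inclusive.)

6

Evaluate at each i in [0,6]:
  i=0: ✓ (rhs at j=0)
  i=1: ✓ (rhs at j=2; lhs holds on [1,1])
  i=2: ✓ (rhs at j=2)
  i=3: ✓ (rhs at j=3)
  i=4: ✓ (rhs at j=4)
  i=5: ✗ (no rhs in [5,6])
  i=6: ✓ (rhs at j=7; lhs holds on [6,6])
Positions where it holds: {0, 1, 2, 3, 4, 6} → 6.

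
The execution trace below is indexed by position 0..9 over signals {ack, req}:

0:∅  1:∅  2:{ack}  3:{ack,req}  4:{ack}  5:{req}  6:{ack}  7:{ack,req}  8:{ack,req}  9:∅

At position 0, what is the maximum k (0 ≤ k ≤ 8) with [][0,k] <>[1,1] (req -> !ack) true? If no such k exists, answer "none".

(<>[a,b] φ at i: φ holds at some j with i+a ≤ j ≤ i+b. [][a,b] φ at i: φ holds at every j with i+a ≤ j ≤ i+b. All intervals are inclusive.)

<>[1,1] (req -> !ack) must hold from j=0 onward; find where it first fails.
  j=0: holds
  j=1: holds
  j=2: fails
Holds on [0,1], so largest k = 1.

1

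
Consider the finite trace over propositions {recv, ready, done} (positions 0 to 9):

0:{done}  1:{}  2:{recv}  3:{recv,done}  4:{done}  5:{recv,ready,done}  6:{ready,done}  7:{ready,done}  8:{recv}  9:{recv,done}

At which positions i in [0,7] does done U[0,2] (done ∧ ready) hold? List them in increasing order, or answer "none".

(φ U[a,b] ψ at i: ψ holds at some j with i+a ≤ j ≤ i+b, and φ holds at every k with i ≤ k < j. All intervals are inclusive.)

3, 4, 5, 6, 7

Evaluate at each i in [0,7]:
  i=0: ✗ (no rhs in [0,2])
  i=1: ✗ (no rhs in [1,3])
  i=2: ✗ (no rhs in [2,4])
  i=3: ✓ (rhs at j=5; lhs holds on [3,4])
  i=4: ✓ (rhs at j=5; lhs holds on [4,4])
  i=5: ✓ (rhs at j=5)
  i=6: ✓ (rhs at j=6)
  i=7: ✓ (rhs at j=7)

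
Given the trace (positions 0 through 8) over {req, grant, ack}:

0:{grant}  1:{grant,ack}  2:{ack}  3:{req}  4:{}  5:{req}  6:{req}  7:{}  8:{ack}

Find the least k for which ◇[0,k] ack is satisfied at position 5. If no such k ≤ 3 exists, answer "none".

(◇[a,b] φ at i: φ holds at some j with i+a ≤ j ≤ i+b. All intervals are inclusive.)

3

Scan j = 5,6,… for ack:
  j=5: fails
  j=6: fails
  j=7: fails
  j=8: holds
First hit at j=8, so smallest k = 8-5 = 3.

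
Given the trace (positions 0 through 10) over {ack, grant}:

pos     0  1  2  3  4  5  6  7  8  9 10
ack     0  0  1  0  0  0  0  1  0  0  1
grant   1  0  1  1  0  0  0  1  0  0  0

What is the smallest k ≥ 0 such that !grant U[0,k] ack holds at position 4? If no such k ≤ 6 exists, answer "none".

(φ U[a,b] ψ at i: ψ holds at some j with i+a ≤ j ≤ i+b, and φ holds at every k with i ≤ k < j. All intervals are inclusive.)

3

Need earliest j ≥ 4 with ack, and !grant at every k in [4,j-1].
  j=4: rhs fails.
  j=5: rhs fails.
  j=6: rhs fails.
  j=7: rhs holds; lhs holds on [4,6]. k = 3.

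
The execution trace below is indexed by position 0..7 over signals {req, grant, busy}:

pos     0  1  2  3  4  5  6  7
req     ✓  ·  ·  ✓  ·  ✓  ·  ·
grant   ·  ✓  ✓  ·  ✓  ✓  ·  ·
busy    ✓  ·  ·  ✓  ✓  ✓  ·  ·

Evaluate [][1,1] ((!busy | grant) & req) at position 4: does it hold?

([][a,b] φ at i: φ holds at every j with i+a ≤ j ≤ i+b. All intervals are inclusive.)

Check ((!busy | grant) & req) at every j in [5,5]:
  j=5: true
All positions satisfy it → formula holds.

Holds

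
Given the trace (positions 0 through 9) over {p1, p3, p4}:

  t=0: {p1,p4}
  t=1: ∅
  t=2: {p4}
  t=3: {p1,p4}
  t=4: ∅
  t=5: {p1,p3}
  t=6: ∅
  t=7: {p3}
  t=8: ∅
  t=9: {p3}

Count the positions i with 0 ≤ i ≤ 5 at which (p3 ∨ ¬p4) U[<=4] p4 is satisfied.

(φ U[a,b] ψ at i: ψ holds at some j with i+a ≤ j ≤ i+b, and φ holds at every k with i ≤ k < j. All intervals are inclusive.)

4

Evaluate at each i in [0,5]:
  i=0: ✓ (rhs at j=0)
  i=1: ✓ (rhs at j=2; lhs holds on [1,1])
  i=2: ✓ (rhs at j=2)
  i=3: ✓ (rhs at j=3)
  i=4: ✗ (no rhs in [4,8])
  i=5: ✗ (no rhs in [5,9])
Positions where it holds: {0, 1, 2, 3} → 4.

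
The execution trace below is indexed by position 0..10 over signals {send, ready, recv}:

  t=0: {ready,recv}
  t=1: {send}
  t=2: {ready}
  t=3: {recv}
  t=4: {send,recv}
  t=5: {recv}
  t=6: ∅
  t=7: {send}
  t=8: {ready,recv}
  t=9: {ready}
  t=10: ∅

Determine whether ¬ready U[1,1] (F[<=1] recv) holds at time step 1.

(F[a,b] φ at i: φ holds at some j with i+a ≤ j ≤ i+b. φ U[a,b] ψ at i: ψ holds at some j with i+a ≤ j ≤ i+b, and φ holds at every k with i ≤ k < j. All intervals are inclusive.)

True

Need some j in [2,2] with F[<=1] recv, and ¬ready at every k in [1,j-1].
  j=2: F[<=1] recv holds; ¬ready holds at every k in [1,1] → satisfied.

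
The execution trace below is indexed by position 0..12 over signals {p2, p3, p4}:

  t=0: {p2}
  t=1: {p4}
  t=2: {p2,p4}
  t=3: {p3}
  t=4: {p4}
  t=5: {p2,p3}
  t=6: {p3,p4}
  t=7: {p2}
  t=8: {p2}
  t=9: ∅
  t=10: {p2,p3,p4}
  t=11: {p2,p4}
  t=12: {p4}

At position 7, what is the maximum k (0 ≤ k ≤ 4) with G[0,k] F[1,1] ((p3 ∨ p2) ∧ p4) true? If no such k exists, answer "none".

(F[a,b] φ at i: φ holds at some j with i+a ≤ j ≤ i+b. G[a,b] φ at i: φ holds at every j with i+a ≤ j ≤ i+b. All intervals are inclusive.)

none

F[1,1] ((p3 ∨ p2) ∧ p4) must hold from j=7 onward; find where it first fails.
  j=7: fails → no k works.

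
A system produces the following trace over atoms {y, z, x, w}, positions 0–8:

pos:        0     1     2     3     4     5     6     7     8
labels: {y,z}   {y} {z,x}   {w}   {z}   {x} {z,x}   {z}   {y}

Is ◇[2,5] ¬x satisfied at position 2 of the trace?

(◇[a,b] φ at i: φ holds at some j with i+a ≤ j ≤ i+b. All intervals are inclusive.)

Check ¬x at each j in [4,7]:
  j=4: true
  j=5: false
  j=6: false
  j=7: true
Found at j=4 → formula holds.

True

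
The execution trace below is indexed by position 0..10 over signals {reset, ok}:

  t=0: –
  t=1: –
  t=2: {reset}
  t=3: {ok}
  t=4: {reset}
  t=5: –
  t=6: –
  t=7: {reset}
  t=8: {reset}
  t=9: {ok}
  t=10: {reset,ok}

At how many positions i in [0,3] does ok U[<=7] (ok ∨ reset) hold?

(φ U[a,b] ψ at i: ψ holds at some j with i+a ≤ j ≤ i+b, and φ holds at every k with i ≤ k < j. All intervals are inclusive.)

2

Evaluate at each i in [0,3]:
  i=0: ✗ (lhs fails at k=0 before rhs at j=2)
  i=1: ✗ (lhs fails at k=1 before rhs at j=2)
  i=2: ✓ (rhs at j=2)
  i=3: ✓ (rhs at j=3)
Positions where it holds: {2, 3} → 2.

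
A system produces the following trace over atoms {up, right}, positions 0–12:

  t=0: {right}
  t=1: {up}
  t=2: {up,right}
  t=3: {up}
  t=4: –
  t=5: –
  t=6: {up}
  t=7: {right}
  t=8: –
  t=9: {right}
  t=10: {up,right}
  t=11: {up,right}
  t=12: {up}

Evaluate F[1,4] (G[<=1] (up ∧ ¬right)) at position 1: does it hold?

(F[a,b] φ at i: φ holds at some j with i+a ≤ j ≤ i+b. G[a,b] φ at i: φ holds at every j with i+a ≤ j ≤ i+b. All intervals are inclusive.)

Check G[<=1] (up ∧ ¬right) at each j in [2,5]:
  j=2: fails at 2
  j=3: fails at 4
  j=4: fails at 4
  j=5: fails at 5
No position in the window satisfies it → formula fails.

False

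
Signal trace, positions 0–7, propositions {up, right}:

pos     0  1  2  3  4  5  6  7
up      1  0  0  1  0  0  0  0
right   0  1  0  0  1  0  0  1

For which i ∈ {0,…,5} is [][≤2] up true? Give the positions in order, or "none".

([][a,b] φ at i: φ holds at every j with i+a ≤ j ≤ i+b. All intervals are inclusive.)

none

Evaluate at each i in [0,5]:
  i=0: ✗ (fails at j=1)
  i=1: ✗ (fails at j=1)
  i=2: ✗ (fails at j=2)
  i=3: ✗ (fails at j=4)
  i=4: ✗ (fails at j=4)
  i=5: ✗ (fails at j=5)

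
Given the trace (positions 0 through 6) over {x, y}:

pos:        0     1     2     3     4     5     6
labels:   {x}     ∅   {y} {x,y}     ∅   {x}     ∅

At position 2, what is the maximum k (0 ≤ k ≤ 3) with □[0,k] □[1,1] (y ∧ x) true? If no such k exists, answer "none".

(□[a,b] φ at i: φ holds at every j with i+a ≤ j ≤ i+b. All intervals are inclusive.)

0

□[1,1] (y ∧ x) must hold from j=2 onward; find where it first fails.
  j=2: holds
  j=3: fails
Holds on [2,2], so largest k = 0.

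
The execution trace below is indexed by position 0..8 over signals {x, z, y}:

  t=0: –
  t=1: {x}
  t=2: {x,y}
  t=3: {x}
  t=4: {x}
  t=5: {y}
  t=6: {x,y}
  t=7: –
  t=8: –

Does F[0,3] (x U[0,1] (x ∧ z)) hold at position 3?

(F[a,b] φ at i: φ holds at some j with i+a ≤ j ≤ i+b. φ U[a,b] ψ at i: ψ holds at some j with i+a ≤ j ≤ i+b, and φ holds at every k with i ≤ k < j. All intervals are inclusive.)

No

Check (x U[0,1] (x ∧ z)) at each j in [3,6]:
  j=3: fails
  j=4: fails
  j=5: fails
  j=6: fails
No position in the window satisfies it → formula fails.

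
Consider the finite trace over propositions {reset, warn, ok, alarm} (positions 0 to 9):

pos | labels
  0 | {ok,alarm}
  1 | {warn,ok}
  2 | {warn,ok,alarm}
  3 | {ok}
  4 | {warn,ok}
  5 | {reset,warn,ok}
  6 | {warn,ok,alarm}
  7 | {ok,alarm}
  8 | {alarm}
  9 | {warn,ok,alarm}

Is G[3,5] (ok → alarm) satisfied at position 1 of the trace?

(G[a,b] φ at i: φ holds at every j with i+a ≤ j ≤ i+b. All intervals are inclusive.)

Check (ok → alarm) at every j in [4,6]:
  j=4: antecedent true; consequent false → ✗
  j=5: antecedent true; consequent false → ✗
  j=6: antecedent true; consequent true → ✓
Fails at j=4 → formula fails.

No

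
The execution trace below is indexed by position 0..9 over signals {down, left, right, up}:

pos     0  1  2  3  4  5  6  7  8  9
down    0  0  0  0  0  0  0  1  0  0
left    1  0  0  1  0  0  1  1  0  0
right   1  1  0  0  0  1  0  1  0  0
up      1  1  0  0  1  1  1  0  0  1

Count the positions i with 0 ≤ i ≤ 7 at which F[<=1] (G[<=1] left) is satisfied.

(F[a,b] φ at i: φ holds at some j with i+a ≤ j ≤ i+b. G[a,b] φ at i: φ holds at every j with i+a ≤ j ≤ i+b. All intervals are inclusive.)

2

Evaluate at each i in [0,7]:
  i=0: ✗ (none in [0,1])
  i=1: ✗ (none in [1,2])
  i=2: ✗ (none in [2,3])
  i=3: ✗ (none in [3,4])
  i=4: ✗ (none in [4,5])
  i=5: ✓ (witness j=6)
  i=6: ✓ (witness j=6)
  i=7: ✗ (none in [7,8])
Positions where it holds: {5, 6} → 2.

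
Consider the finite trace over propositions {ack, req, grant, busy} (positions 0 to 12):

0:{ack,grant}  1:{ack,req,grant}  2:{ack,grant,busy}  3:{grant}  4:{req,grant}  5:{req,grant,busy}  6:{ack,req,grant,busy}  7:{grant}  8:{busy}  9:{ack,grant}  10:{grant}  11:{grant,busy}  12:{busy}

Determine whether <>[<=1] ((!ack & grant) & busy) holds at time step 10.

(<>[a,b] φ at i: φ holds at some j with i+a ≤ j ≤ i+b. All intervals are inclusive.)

Check ((!ack & grant) & busy) at each j in [10,11]:
  j=10: false
  j=11: true
Found at j=11 → formula holds.

Yes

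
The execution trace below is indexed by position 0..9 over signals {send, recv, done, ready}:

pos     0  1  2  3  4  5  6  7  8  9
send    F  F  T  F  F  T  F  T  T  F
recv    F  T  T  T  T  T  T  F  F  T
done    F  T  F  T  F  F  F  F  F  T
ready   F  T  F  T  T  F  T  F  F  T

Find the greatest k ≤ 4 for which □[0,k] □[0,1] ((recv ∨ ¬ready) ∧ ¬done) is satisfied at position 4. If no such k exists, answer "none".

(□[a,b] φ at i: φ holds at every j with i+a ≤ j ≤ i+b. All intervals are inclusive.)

□[0,1] ((recv ∨ ¬ready) ∧ ¬done) must hold from j=4 onward; find where it first fails.
  j=4: holds
  j=5: holds
  j=6: holds
  j=7: holds
  j=8: fails
Holds on [4,7], so largest k = 3.

3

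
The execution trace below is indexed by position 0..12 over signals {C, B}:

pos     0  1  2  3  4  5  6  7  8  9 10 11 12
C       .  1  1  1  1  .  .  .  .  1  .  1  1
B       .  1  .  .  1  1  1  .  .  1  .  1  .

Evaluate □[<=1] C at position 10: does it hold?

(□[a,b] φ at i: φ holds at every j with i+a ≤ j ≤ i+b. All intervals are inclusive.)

Check C at every j in [10,11]:
  j=10: false
  j=11: true
Fails at j=10 → formula fails.

Does not hold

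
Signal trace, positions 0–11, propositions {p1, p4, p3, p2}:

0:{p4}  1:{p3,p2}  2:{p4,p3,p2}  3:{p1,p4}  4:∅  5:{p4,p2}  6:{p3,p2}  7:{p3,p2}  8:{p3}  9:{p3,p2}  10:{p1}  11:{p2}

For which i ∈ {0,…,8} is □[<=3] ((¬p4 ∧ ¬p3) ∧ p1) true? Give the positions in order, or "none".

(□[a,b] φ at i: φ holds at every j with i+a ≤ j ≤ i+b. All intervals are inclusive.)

Evaluate at each i in [0,8]:
  i=0: ✗ (fails at j=0)
  i=1: ✗ (fails at j=1)
  i=2: ✗ (fails at j=2)
  i=3: ✗ (fails at j=3)
  i=4: ✗ (fails at j=4)
  i=5: ✗ (fails at j=5)
  i=6: ✗ (fails at j=6)
  i=7: ✗ (fails at j=7)
  i=8: ✗ (fails at j=8)

none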